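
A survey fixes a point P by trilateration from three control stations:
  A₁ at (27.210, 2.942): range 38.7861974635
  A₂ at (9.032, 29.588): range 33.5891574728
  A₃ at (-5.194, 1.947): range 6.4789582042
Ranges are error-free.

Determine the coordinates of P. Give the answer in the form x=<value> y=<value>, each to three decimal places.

x=-11.576 y=3.064

eq1: (x − 27.210)² + (y − 2.942)² = 38.7861974635²
eq2: (x − 9.032)² + (y − 29.588)² = 33.5891574728²
eq3: (x + 5.194)² + (y − 1.947)² = 6.4789582042²
eq3−eq2, eq3−eq1 (x²,y² cancel):
  28.452·x + 55.282·y = -159.996277
  64.808·x + 1.990·y = -744.121195
det = 28.452·1.990 − 55.282·64.808 = -3526.096376
x = (-159.996277·1.990 − 55.282·-744.121195) / -3526.096376 = -11.576007
y = (28.452·-744.121195 − -159.996277·64.808) / -3526.096376 = 3.063642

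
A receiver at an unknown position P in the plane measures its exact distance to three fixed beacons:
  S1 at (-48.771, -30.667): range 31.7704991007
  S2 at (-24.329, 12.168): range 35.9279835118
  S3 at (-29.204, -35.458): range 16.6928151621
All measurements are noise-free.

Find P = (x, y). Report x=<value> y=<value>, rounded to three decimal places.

eq1: (x + 48.771)² + (y + 30.667)² = 31.7704991007²
eq2: (x + 24.329)² + (y − 12.168)² = 35.9279835118²
eq3: (x + 29.204)² + (y + 35.458)² = 16.6928151621²
eq1−eq3, eq1−eq2 (x²,y² cancel):
  39.134·x − 9.582·y = -478.217415
  48.884·x + 85.670·y = -2860.570251
det = 39.134·85.670 − -9.582·48.884 = 3821.016268
x = (-478.217415·85.670 − -9.582·-2860.570251) / 3821.016268 = -17.895467
y = (39.134·-2860.570251 − -478.217415·48.884) / 3821.016268 = -23.179272

x=-17.895 y=-23.179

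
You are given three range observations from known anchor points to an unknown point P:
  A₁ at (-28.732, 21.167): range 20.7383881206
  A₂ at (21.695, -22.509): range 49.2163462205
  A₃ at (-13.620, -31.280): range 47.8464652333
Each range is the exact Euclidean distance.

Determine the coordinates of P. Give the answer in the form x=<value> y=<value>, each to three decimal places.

eq1: (x + 28.732)² + (y − 21.167)² = 20.7383881206²
eq2: (x − 21.695)² + (y + 22.509)² = 49.2163462205²
eq3: (x + 13.620)² + (y + 31.280)² = 47.8464652333²
eq1−eq3, eq1−eq2 (x²,y² cancel):
  30.224·x − 104.894·y = -1968.830406
  100.854·x − 87.352·y = -2288.409600
det = 30.224·-87.352 − -104.894·100.854 = 7938.852628
x = (-1968.830406·-87.352 − -104.894·-2288.409600) / 7938.852628 = -8.572922
y = (30.224·-2288.409600 − -1968.830406·100.854) / 7938.852628 = 16.299525

x=-8.573 y=16.300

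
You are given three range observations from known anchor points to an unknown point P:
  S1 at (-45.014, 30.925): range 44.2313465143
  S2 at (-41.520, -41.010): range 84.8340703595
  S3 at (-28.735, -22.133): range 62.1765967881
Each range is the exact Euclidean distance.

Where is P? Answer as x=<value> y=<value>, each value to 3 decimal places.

eq1: (x + 45.014)² + (y − 30.925)² = 44.2313465143²
eq2: (x + 41.520)² + (y + 41.010)² = 84.8340703595²
eq3: (x + 28.735)² + (y + 22.133)² = 62.1765967881²
eq3−eq2, eq3−eq1 (x²,y² cancel):
  -25.570·x − 37.754·y = -1240.729720
  -32.558·x + 106.116·y = 3576.563081
det = -25.570·106.116 − -37.754·-32.558 = -3942.580852
x = (-1240.729720·106.116 − -37.754·3576.563081) / -3942.580852 = -0.854336
y = (-25.570·3576.563081 − -1240.729720·-32.558) / -3942.580852 = 33.442154

x=-0.854 y=33.442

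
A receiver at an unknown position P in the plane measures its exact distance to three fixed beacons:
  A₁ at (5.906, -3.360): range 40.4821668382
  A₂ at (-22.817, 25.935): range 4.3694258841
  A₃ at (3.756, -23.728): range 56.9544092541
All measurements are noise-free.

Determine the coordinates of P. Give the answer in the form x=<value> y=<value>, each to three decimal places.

eq1: (x − 5.906)² + (y + 3.360)² = 40.4821668382²
eq2: (x + 22.817)² + (y − 25.935)² = 4.3694258841²
eq3: (x − 3.756)² + (y + 23.728)² = 56.9544092541²
eq1−eq2, eq1−eq3 (x²,y² cancel):
  -57.446·x + 58.590·y = 2766.783227
  -4.300·x − 40.736·y = -1074.043818
det = -57.446·-40.736 − 58.590·-4.300 = 2592.057256
x = (2766.783227·-40.736 − 58.590·-1074.043818) / 2592.057256 = -19.204612
y = (-57.446·-1074.043818 − 2766.783227·-4.300) / 2592.057256 = 28.393157

x=-19.205 y=28.393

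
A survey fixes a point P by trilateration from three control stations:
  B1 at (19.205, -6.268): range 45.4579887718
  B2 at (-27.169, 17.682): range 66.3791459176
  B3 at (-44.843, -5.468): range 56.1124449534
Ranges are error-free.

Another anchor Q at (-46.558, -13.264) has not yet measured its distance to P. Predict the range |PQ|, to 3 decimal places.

52.304

eq1: (x − 19.205)² + (y + 6.268)² = 45.4579887718²
eq2: (x + 27.169)² + (y − 17.682)² = 66.3791459176²
eq3: (x + 44.843)² + (y + 5.468)² = 56.1124449534²
eq3−eq2, eq3−eq1 (x²,y² cancel):
  35.348·x + 46.300·y = -2247.570522
  128.096·x − 1.600·y = -550.496089
det = 35.348·-1.600 − 46.300·128.096 = -5987.401600
x = (-2247.570522·-1.600 − 46.300·-550.496089) / -5987.401600 = -4.857547
y = (35.348·-550.496089 − -2247.570522·128.096) / -5987.401600 = -44.835118
|P − Q| = √((-4.857547 − -46.558)² + (-44.835118 − -13.264)²) = 52.303569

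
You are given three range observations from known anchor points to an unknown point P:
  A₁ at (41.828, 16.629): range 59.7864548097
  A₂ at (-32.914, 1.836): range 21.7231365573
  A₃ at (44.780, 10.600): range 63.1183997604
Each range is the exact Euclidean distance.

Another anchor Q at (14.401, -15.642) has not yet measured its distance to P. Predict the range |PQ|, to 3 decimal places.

46.375

eq1: (x − 41.828)² + (y − 16.629)² = 59.7864548097²
eq2: (x + 32.914)² + (y − 1.836)² = 21.7231365573²
eq3: (x − 44.780)² + (y − 10.600)² = 63.1183997604²
eq3−eq1, eq3−eq2 (x²,y² cancel):
  -5.904·x + 12.058·y = 318.009035
  -155.388·x − 17.528·y = 2481.131618
det = -5.904·-17.528 − 12.058·-155.388 = 1977.153816
x = (318.009035·-17.528 − 12.058·2481.131618) / 1977.153816 = -17.950828
y = (-5.904·2481.131618 − 318.009035·-155.388) / 1977.153816 = 17.583957
|P − Q| = √((-17.950828 − 14.401)² + (17.583957 − -15.642)²) = 46.374615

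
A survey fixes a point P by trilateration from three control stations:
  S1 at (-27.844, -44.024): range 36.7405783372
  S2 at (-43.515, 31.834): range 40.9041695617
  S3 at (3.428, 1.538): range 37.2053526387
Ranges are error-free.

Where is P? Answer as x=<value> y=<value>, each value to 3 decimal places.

eq1: (x + 27.844)² + (y + 44.024)² = 36.7405783372²
eq2: (x + 43.515)² + (y − 31.834)² = 40.9041695617²
eq3: (x − 3.428)² + (y − 1.538)² = 37.2053526387²
eq1−eq2, eq1−eq3 (x²,y² cancel):
  -31.342·x + 151.716·y = -129.723122
  62.544·x + 91.124·y = -2733.652452
det = -31.342·91.124 − 151.716·62.544 = -12344.933912
x = (-129.723122·91.124 − 151.716·-2733.652452) / -12344.933912 = -32.638322
y = (-31.342·-2733.652452 − -129.723122·62.544) / -12344.933912 = -7.597573

x=-32.638 y=-7.598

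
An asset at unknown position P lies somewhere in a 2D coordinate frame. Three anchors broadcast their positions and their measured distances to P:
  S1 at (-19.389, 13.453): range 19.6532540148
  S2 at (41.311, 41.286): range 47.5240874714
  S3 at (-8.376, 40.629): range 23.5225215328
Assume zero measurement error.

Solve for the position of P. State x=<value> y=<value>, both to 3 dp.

x=-0.395 y=18.502

eq1: (x + 19.389)² + (y − 13.453)² = 19.6532540148²
eq2: (x − 41.311)² + (y − 41.286)² = 47.5240874714²
eq3: (x + 8.376)² + (y − 40.629)² = 23.5225215328²
eq2−eq3, eq2−eq1 (x²,y² cancel):
  -99.374·x − 1.314·y = 14.970371
  -121.400·x − 55.666·y = -981.927490
det = -99.374·-55.666 − -1.314·-121.400 = 5372.233484
x = (14.970371·-55.666 − -1.314·-981.927490) / 5372.233484 = -0.395291
y = (-99.374·-981.927490 − 14.970371·-121.400) / 5372.233484 = 18.501702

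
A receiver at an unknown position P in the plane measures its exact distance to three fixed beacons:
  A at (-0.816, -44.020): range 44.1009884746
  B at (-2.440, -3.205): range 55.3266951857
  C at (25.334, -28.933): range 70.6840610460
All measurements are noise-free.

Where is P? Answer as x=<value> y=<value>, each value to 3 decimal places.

x=-44.630 y=-38.997

eq1: (x + 0.816)² + (y + 44.020)² = 44.1009884746²
eq2: (x + 2.440)² + (y + 3.205)² = 55.3266951857²
eq3: (x − 25.334)² + (y + 28.933)² = 70.6840610460²
eq1−eq3, eq1−eq2 (x²,y² cancel):
  52.300·x + 30.174·y = -3510.835513
  -3.248·x + 81.630·y = -3038.346647
det = 52.300·81.630 − 30.174·-3.248 = 4367.254152
x = (-3510.835513·81.630 − 30.174·-3038.346647) / 4367.254152 = -44.629972
y = (52.300·-3038.346647 − -3510.835513·-3.248) / 4367.254152 = -38.996751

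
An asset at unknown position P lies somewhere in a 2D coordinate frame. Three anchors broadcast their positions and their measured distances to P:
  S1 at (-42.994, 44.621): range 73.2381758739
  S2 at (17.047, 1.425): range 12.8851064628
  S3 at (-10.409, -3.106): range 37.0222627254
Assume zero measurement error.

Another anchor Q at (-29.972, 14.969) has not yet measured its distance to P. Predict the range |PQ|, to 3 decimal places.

eq1: (x + 42.994)² + (y − 44.621)² = 73.2381758739²
eq2: (x − 17.047)² + (y − 1.425)² = 12.8851064628²
eq3: (x + 10.409)² + (y + 3.106)² = 37.0222627254²
eq3−eq2, eq3−eq1 (x²,y² cancel):
  54.912·x + 9.062·y = 1379.258286
  -65.170·x + 95.454·y = -271.659308
det = 54.912·95.454 − 9.062·-65.170 = 5832.140588
x = (1379.258286·95.454 − 9.062·-271.659308) / 5832.140588 = 22.996273
y = (54.912·-271.659308 − 1379.258286·-65.170) / 5832.140588 = 12.854441
|P − Q| = √((22.996273 − -29.972)² + (12.854441 − 14.969)²) = 53.010464

53.010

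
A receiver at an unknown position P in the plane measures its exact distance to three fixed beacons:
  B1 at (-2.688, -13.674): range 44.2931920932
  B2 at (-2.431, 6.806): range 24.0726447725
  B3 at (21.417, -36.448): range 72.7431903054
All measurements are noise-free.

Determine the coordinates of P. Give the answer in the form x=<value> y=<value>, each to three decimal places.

x=-7.326 y=30.376

eq1: (x + 2.688)² + (y + 13.674)² = 44.2931920932²
eq2: (x + 2.431)² + (y − 6.806)² = 24.0726447725²
eq3: (x − 21.417)² + (y + 36.448)² = 72.7431903054²
eq3−eq2, eq3−eq1 (x²,y² cancel):
  -47.696·x + 86.508·y = 2977.166313
  -48.210·x + 45.548·y = 1736.743897
det = -47.696·45.548 − 86.508·-48.210 = 1998.093272
x = (2977.166313·45.548 − 86.508·1736.743897) / 1998.093272 = -7.326119
y = (-47.696·1736.743897 − 2977.166313·-48.210) / 1998.093272 = 30.375685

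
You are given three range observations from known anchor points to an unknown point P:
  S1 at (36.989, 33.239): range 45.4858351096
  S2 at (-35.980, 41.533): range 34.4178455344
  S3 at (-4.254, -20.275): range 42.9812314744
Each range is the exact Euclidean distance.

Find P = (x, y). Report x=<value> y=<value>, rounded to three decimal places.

x=-7.236 y=22.603

eq1: (x − 36.989)² + (y − 33.239)² = 45.4858351096²
eq2: (x + 35.980)² + (y − 41.533)² = 34.4178455344²
eq3: (x + 4.254)² + (y + 20.275)² = 42.9812314744²
eq2−eq3, eq2−eq1 (x²,y² cancel):
  63.452·x − 123.616·y = -3253.176516
  145.938·x − 16.588·y = -1430.906351
det = 63.452·-16.588 − -123.616·145.938 = 16987.730032
x = (-3253.176516·-16.588 − -123.616·-1430.906351) / 16987.730032 = -7.235765
y = (63.452·-1430.906351 − -3253.176516·145.938) / 16987.730032 = 22.602679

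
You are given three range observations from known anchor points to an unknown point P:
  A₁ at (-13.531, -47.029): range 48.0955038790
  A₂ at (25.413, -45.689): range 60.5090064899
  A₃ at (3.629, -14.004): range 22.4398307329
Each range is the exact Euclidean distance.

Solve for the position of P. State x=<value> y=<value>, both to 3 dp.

eq1: (x + 13.531)² + (y + 47.029)² = 48.0955038790²
eq2: (x − 25.413)² + (y + 45.689)² = 60.5090064899²
eq3: (x − 3.629)² + (y + 14.004)² = 22.4398307329²
eq2−eq1, eq2−eq3 (x²,y² cancel):
  -77.888·x − 2.680·y = 1009.671885
  -43.568·x + 63.370·y = 633.770230
det = -77.888·63.370 − -2.680·-43.568 = -5052.524800
x = (1009.671885·63.370 − -2.680·633.770230) / -5052.524800 = -12.999721
y = (-77.888·633.770230 − 1009.671885·-43.568) / -5052.524800 = 1.063569

x=-13.000 y=1.064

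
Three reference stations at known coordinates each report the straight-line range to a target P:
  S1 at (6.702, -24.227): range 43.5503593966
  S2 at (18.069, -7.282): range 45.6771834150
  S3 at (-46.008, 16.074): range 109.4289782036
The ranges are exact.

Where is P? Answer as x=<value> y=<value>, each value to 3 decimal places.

eq1: (x − 6.702)² + (y + 24.227)² = 43.5503593966²
eq2: (x − 18.069)² + (y + 7.282)² = 45.6771834150²
eq3: (x + 46.008)² + (y − 16.074)² = 109.4289782036²
eq2−eq3, eq2−eq1 (x²,y² cancel):
  -128.154·x + 46.712·y = -7892.702931
  -22.734·x − 33.890·y = 442.119329
det = -128.154·-33.890 − 46.712·-22.734 = 5405.089668
x = (-7892.702931·-33.890 − 46.712·442.119329) / 5405.089668 = 45.666481
y = (-128.154·442.119329 − -7892.702931·-22.734) / 5405.089668 = -43.679584

x=45.666 y=-43.680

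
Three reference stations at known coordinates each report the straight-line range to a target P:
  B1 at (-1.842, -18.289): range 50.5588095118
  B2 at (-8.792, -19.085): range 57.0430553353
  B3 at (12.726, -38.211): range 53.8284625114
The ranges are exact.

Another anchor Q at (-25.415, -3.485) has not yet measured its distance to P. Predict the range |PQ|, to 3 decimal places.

eq1: (x + 1.842)² + (y + 18.289)² = 50.5588095118²
eq2: (x + 8.792)² + (y + 19.085)² = 57.0430553353²
eq3: (x − 12.726)² + (y + 38.211)² = 53.8284625114²
eq2−eq1, eq2−eq3 (x²,y² cancel):
  13.900·x + 1.592·y = 594.060939
  43.036·x − 38.252·y = 1536.901894
det = 13.900·-38.252 − 1.592·43.036 = -600.216112
x = (594.060939·-38.252 − 1.592·1536.901894) / -600.216112 = 41.936173
y = (13.900·1536.901894 − 594.060939·43.036) / -600.216112 = 7.002595
|P − Q| = √((41.936173 − -25.415)² + (7.002595 − -3.485)²) = 68.162821

68.163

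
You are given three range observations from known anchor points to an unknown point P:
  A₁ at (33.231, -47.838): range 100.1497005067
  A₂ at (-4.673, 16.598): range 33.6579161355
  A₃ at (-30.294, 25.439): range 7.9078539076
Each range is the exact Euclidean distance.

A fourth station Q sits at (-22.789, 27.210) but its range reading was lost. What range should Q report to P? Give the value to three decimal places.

eq1: (x − 33.231)² + (y + 47.838)² = 100.1497005067²
eq2: (x + 4.673)² + (y − 16.598)² = 33.6579161355²
eq3: (x + 30.294)² + (y − 25.439)² = 7.9078539076²
eq2−eq3, eq2−eq1 (x²,y² cancel):
  -51.242·x + 17.682·y = 2337.859789
  75.808·x − 128.872·y = -5801.664121
det = -51.242·-128.872 − 17.682·75.808 = 5263.221968
x = (2337.859789·-128.872 − 17.682·-5801.664121) / 5263.221968 = -37.752472
y = (-51.242·-5801.664121 − 2337.859789·75.808) / 5263.221968 = 22.811198
|P − Q| = √((-37.752472 − -22.789)² + (22.811198 − 27.210)²) = 15.596633

15.597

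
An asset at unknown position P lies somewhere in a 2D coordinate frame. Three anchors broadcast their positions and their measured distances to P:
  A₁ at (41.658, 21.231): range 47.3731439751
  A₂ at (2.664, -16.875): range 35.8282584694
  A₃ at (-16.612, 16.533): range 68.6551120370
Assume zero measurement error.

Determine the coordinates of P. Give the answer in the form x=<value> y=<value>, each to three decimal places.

x=37.326 y=-25.944

eq1: (x − 41.658)² + (y − 21.231)² = 47.3731439751²
eq2: (x − 2.664)² + (y + 16.875)² = 35.8282584694²
eq3: (x + 16.612)² + (y − 16.533)² = 68.6551120370²
eq1−eq2, eq1−eq3 (x²,y² cancel):
  -77.988·x − 76.212·y = -933.731139
  -116.540·x − 9.396·y = -4106.155331
det = -77.988·-9.396 − -76.212·-116.540 = -8148.971232
x = (-933.731139·-9.396 − -76.212·-4106.155331) / -8148.971232 = 37.325567
y = (-77.988·-4106.155331 − -933.731139·-116.540) / -8148.971232 = -25.943620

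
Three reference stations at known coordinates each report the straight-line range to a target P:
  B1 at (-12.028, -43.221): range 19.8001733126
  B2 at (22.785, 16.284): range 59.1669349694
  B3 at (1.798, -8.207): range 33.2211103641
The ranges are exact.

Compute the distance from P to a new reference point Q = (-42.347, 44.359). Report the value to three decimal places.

98.840

eq1: (x + 12.028)² + (y + 43.221)² = 19.8001733126²
eq2: (x − 22.785)² + (y − 16.284)² = 59.1669349694²
eq3: (x − 1.798)² + (y + 8.207)² = 33.2211103641²
eq2−eq3, eq2−eq1 (x²,y² cancel):
  -41.974·x − 48.982·y = 1683.346792
  -69.626·x − 119.010·y = 4337.082074
det = -41.974·-119.010 − -48.982·-69.626 = 1584.905008
x = (1683.346792·-119.010 − -48.982·4337.082074) / 1584.905008 = 7.636958
y = (-41.974·4337.082074 − 1683.346792·-69.626) / 1584.905008 = -40.910956
|P − Q| = √((7.636958 − -42.347)² + (-40.910956 − 44.359)²) = 98.840080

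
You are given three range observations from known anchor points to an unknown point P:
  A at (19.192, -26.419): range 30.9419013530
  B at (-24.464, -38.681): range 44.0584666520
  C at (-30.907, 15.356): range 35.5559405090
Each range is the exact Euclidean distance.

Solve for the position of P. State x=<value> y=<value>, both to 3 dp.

x=0.075 y=-2.089

eq1: (x − 19.192)² + (y + 26.419)² = 30.9419013530²
eq2: (x + 24.464)² + (y + 38.681)² = 44.0584666520²
eq3: (x + 30.907)² + (y − 15.356)² = 35.5559405090²
eq1−eq2, eq1−eq3 (x²,y² cancel):
  -87.312·x − 24.524·y = 44.663408
  -100.198·x + 83.550·y = -182.070686
det = -87.312·83.550 − -24.524·-100.198 = -9752.173352
x = (44.663408·83.550 − -24.524·-182.070686) / -9752.173352 = 0.075211
y = (-87.312·-182.070686 − 44.663408·-100.198) / -9752.173352 = -2.088985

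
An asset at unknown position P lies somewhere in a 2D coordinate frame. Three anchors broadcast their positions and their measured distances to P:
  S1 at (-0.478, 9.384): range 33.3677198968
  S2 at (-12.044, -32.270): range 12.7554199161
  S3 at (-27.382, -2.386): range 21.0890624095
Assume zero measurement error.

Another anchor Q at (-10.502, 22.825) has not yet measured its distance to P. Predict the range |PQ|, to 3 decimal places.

eq1: (x + 0.478)² + (y − 9.384)² = 33.3677198968²
eq2: (x + 12.044)² + (y + 32.270)² = 12.7554199161²
eq3: (x + 27.382)² + (y + 2.386)² = 21.0890624095²
eq2−eq3, eq2−eq1 (x²,y² cancel):
  -30.676·x + 59.768·y = -712.991732
  23.132·x + 83.308·y = -2048.826890
det = -30.676·83.308 − 59.768·23.132 = -3938.109584
x = (-712.991732·83.308 − 59.768·-2048.826890) / -3938.109584 = -16.011837
y = (-30.676·-2048.826890 − -712.991732·23.132) / -3938.109584 = -20.147418
|P − Q| = √((-16.011837 − -10.502)² + (-20.147418 − 22.825)²) = 43.324208

43.324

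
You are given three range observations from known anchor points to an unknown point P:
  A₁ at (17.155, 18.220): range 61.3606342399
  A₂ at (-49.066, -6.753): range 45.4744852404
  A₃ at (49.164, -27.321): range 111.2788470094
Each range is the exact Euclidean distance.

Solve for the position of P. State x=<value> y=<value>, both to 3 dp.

eq1: (x − 17.155)² + (y − 18.220)² = 61.3606342399²
eq2: (x + 49.066)² + (y + 6.753)² = 45.4744852404²
eq3: (x − 49.164)² + (y + 27.321)² = 111.2788470094²
eq2−eq1, eq2−eq3 (x²,y² cancel):
  132.442·x + 49.946·y = -3524.011566
  196.460·x − 41.136·y = -9604.592412
det = 132.442·-41.136 − 49.946·196.460 = -15260.525272
x = (-3524.011566·-41.136 − 49.946·-9604.592412) / -15260.525272 = -40.934024
y = (132.442·-9604.592412 − -3524.011566·196.460) / -15260.525272 = 37.988477

x=-40.934 y=37.988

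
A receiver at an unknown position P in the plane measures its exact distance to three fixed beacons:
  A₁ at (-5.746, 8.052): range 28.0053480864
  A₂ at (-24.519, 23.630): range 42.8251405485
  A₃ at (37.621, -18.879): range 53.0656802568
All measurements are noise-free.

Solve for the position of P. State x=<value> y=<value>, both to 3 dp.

x=-15.441 y=-18.222

eq1: (x + 5.746)² + (y − 8.052)² = 28.0053480864²
eq2: (x + 24.519)² + (y − 23.630)² = 42.8251405485²
eq3: (x − 37.621)² + (y + 18.879)² = 53.0656802568²
eq1−eq2, eq1−eq3 (x²,y² cancel):
  -37.546·x + 31.156·y = 12.013899
  86.734·x − 53.862·y = -357.761838
det = -37.546·-53.862 − 31.156·86.734 = -679.981852
x = (12.013899·-53.862 − 31.156·-357.761838) / -679.981852 = -15.440611
y = (-37.546·-357.761838 − 12.013899·86.734) / -679.981852 = -18.221828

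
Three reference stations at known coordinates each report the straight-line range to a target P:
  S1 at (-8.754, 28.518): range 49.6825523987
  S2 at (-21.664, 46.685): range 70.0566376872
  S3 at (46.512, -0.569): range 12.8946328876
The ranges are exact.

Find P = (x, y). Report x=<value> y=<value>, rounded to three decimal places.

x=35.930 y=6.799

eq1: (x + 8.754)² + (y − 28.518)² = 49.6825523987²
eq2: (x + 21.664)² + (y − 46.685)² = 70.0566376872²
eq3: (x − 46.512)² + (y + 0.569)² = 12.8946328876²
eq2−eq3, eq2−eq1 (x²,y² cancel):
  136.352·x − 94.508·y = 4256.532711
  25.820·x − 36.334·y = 680.667190
det = 136.352·-36.334 − -94.508·25.820 = -2514.017008
x = (4256.532711·-36.334 − -94.508·680.667190) / -2514.017008 = 35.929894
y = (136.352·680.667190 − 4256.532711·25.820) / -2514.017008 = 6.799215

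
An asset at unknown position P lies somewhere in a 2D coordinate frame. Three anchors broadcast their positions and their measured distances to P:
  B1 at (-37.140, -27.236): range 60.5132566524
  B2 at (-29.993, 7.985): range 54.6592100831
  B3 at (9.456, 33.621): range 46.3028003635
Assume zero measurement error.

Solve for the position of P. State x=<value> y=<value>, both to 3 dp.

x=21.201 y=-11.167

eq1: (x + 37.140)² + (y + 27.236)² = 60.5132566524²
eq2: (x + 29.993)² + (y − 7.985)² = 54.6592100831²
eq3: (x − 9.456)² + (y − 33.621)² = 46.3028003635²
eq3−eq2, eq3−eq1 (x²,y² cancel):
  -78.898·x − 51.272·y = -1100.127228
  -93.192·x − 121.714·y = -616.513190
det = -78.898·-121.714 − -51.272·-93.192 = 4824.850948
x = (-1100.127228·-121.714 − -51.272·-616.513190) / 4824.850948 = 21.200867
y = (-78.898·-616.513190 − -1100.127228·-93.192) / 4824.850948 = -11.167474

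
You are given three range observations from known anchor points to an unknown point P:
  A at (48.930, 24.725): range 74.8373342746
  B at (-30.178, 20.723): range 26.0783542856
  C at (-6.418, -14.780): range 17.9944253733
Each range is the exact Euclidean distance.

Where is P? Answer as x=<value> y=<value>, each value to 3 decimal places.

eq1: (x − 48.930)² + (y − 24.725)² = 74.8373342746²
eq2: (x + 30.178)² + (y − 20.723)² = 26.0783542856²
eq3: (x + 6.418)² + (y + 14.780)² = 17.9944253733²
eq2−eq1, eq2−eq3 (x²,y² cancel):
  158.216·x + 8.004·y = -3255.229927
  47.520·x − 71.006·y = -724.234071
det = 158.216·-71.006 − 8.004·47.520 = -11614.635376
x = (-3255.229927·-71.006 − 8.004·-724.234071) / -11614.635376 = -20.399919
y = (158.216·-724.234071 − -3255.229927·47.520) / -11614.635376 = -3.452808

x=-20.400 y=-3.453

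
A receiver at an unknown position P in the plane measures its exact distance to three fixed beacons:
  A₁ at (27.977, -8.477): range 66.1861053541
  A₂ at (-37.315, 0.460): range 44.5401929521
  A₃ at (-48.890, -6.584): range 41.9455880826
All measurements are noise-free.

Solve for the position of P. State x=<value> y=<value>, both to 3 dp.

x=-28.384 y=-43.176

eq1: (x − 27.977)² + (y + 8.477)² = 66.1861053541²
eq2: (x + 37.315)² + (y − 0.460)² = 44.5401929521²
eq3: (x + 48.890)² + (y + 6.584)² = 41.9455880826²
eq3−eq1, eq3−eq2 (x²,y² cancel):
  153.734·x − 3.786·y = -4200.177280
  23.150·x + 14.088·y = -1265.356760
det = 153.734·14.088 − -3.786·23.150 = 2253.450492
x = (-4200.177280·14.088 − -3.786·-1265.356760) / 2253.450492 = -28.384355
y = (153.734·-1265.356760 − -4200.177280·23.150) / 2253.450492 = -43.175678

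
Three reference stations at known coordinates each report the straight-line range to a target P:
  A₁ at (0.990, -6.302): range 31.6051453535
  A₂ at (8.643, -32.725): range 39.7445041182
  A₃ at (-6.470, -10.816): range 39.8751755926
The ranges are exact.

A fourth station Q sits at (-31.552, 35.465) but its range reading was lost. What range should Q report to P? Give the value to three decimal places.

eq1: (x − 0.990)² + (y + 6.302)² = 31.6051453535²
eq2: (x − 8.643)² + (y + 32.725)² = 39.7445041182²
eq3: (x + 6.470)² + (y + 10.816)² = 39.8751755926²
eq2−eq3, eq2−eq1 (x²,y² cancel):
  -30.226·x + 43.818·y = -997.184339
  -15.306·x + 52.846·y = -524.191375
det = -30.226·52.846 − 43.818·-15.306 = -926.644888
x = (-997.184339·52.846 − 43.818·-524.191375) / -926.644888 = 32.081530
y = (-30.226·-524.191375 − -997.184339·-15.306) / -926.644888 = -0.627322
|P − Q| = √((32.081530 − -31.552)² + (-0.627322 − 35.465)²) = 73.156557

73.157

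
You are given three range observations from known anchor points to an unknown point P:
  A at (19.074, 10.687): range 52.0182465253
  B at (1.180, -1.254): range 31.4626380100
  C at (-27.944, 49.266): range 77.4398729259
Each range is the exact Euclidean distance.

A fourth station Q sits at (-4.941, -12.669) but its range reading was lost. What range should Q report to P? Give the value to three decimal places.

18.625

eq1: (x − 19.074)² + (y − 10.687)² = 52.0182465253²
eq2: (x − 1.180)² + (y + 1.254)² = 31.4626380100²
eq3: (x + 27.944)² + (y − 49.266)² = 77.4398729259²
eq3−eq2, eq3−eq1 (x²,y² cancel):
  58.248·x − 101.040·y = 1801.995352
  94.036·x − 77.158·y = 561.059500
det = 58.248·-77.158 − -101.040·94.036 = 5007.098256
x = (1801.995352·-77.158 − -101.040·561.059500) / 5007.098256 = -16.446433
y = (58.248·561.059500 − 1801.995352·94.036) / 5007.098256 = -27.315590
|P − Q| = √((-16.446433 − -4.941)² + (-27.315590 − -12.669)²) = 18.625187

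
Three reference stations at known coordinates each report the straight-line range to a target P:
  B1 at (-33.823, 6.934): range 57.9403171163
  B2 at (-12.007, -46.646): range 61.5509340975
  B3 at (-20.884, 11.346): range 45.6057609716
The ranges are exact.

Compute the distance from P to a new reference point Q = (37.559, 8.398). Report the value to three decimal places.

eq1: (x + 33.823)² + (y − 6.934)² = 57.9403171163²
eq2: (x + 12.007)² + (y + 46.646)² = 61.5509340975²
eq3: (x + 20.884)² + (y − 11.346)² = 45.6057609716²
eq3−eq2, eq3−eq1 (x²,y² cancel):
  17.754·x − 115.984·y = 46.512139
  -25.878·x − 8.824·y = -649.992401
det = 17.754·-8.824 − -115.984·-25.878 = -3158.095248
x = (46.512139·-8.824 − -115.984·-649.992401) / -3158.095248 = 24.001538
y = (17.754·-649.992401 − 46.512139·-25.878) / -3158.095248 = 3.272961
|P − Q| = √((24.001538 − 37.559)² + (3.272961 − 8.398)²) = 14.493820

14.494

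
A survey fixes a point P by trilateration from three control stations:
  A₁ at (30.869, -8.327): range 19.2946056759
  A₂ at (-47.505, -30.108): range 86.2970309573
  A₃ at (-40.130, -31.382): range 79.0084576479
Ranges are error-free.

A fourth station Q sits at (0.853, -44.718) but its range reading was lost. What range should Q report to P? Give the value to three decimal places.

42.232

eq1: (x − 30.869)² + (y + 8.327)² = 19.2946056759²
eq2: (x + 47.505)² + (y + 30.108)² = 86.2970309573²
eq3: (x + 40.130)² + (y + 31.382)² = 79.0084576479²
eq2−eq1, eq2−eq3 (x²,y² cancel):
  156.748·x + 43.562·y = 4933.913145
  14.750·x − 2.548·y = 636.871307
det = 156.748·-2.548 − 43.562·14.750 = -1041.933404
x = (4933.913145·-2.548 − 43.562·636.871307) / -1041.933404 = 38.692491
y = (156.748·636.871307 − 4933.913145·14.750) / -1041.933404 = -25.964313
|P − Q| = √((38.692491 − 0.853)² + (-25.964313 − -44.718)²) = 42.231834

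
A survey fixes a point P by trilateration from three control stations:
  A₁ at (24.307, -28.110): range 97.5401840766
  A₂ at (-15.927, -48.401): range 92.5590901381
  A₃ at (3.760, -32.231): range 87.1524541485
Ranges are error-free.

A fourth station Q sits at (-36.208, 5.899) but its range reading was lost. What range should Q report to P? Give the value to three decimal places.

eq1: (x − 24.307)² + (y + 28.110)² = 97.5401840766²
eq2: (x + 15.927)² + (y + 48.401)² = 92.5590901381²
eq3: (x − 3.760)² + (y + 32.231)² = 87.1524541485²
eq2−eq3, eq2−eq1 (x²,y² cancel):
  39.374·x + 32.340·y = -571.716266
  80.468·x + 40.582·y = -2162.226123
det = 39.374·40.582 − 32.340·80.468 = -1004.459452
x = (-571.716266·40.582 − 32.340·-2162.226123) / -1004.459452 = -46.517561
y = (39.374·-2162.226123 − -571.716266·80.468) / -1004.459452 = 38.956900
|P − Q| = √((-46.517561 − -36.208)² + (38.956900 − 5.899)²) = 34.628194

34.628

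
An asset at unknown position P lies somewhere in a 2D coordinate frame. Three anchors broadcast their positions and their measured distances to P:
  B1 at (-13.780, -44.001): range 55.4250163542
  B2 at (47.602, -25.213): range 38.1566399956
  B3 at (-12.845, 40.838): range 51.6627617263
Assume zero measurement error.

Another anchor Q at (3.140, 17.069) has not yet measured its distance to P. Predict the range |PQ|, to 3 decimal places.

23.227

eq1: (x + 13.780)² + (y + 44.001)² = 55.4250163542²
eq2: (x − 47.602)² + (y + 25.213)² = 38.1566399956²
eq3: (x + 12.845)² + (y − 40.838)² = 51.6627617263²
eq1−eq2, eq1−eq3 (x²,y² cancel):
  122.764·x + 37.576·y = 2391.672634
  1.870·x + 169.678·y = 109.651357
det = 122.764·169.678 − 37.576·1.870 = 20760.082872
x = (2391.672634·169.678 − 37.576·109.651357) / 20760.082872 = 19.349343
y = (122.764·109.651357 − 2391.672634·1.870) / 20760.082872 = 0.432985
|P − Q| = √((19.349343 − 3.140)² + (0.432985 − 17.069)²) = 23.227135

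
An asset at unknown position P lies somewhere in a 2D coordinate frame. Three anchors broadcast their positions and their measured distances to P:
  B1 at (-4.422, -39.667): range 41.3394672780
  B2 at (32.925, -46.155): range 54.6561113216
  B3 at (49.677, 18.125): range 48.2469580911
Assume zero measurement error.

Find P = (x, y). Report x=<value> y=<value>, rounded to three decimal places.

x=4.705 y=0.652

eq1: (x + 4.422)² + (y + 39.667)² = 41.3394672780²
eq2: (x − 32.925)² + (y + 46.155)² = 54.6561113216²
eq3: (x − 49.677)² + (y − 18.125)² = 48.2469580911²
eq2−eq1, eq2−eq3 (x²,y² cancel):
  -74.694·x + 12.976·y = -342.975727
  33.504·x + 128.560·y = 241.501844
det = -74.694·128.560 − 12.976·33.504 = -10037.408544
x = (-342.975727·128.560 − 12.976·241.501844) / -10037.408544 = 4.705068
y = (-74.694·241.501844 − -342.975727·33.504) / -10037.408544 = 0.652328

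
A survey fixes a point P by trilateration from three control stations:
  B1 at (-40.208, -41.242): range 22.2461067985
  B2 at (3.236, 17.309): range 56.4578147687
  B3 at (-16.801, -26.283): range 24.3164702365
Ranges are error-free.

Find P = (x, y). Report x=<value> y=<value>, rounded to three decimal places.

x=-40.000 y=-18.997

eq1: (x + 40.208)² + (y + 41.242)² = 22.2461067985²
eq2: (x − 3.236)² + (y − 17.309)² = 56.4578147687²
eq3: (x + 16.801)² + (y + 26.283)² = 24.3164702365²
eq3−eq2, eq3−eq1 (x²,y² cancel):
  40.074·x + 87.184·y = -3259.190637
  -46.814·x − 29.918·y = 2440.917595
det = 40.074·-29.918 − 87.184·-46.814 = 2882.497844
x = (-3259.190637·-29.918 − 87.184·2440.917595) / 2882.497844 = -40.000201
y = (40.074·2440.917595 − -3259.190637·-46.814) / 2882.497844 = -18.996864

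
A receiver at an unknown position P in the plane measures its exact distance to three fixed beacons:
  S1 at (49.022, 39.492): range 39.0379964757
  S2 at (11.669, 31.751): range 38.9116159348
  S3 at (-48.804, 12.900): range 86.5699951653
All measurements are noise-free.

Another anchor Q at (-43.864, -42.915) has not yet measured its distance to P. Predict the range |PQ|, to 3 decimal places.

92.755

eq1: (x − 49.022)² + (y − 39.492)² = 39.0379964757²
eq2: (x − 11.669)² + (y − 31.751)² = 38.9116159348²
eq3: (x + 48.804)² + (y − 12.900)² = 86.5699951653²
eq1−eq2, eq1−eq3 (x²,y² cancel):
  -74.706·x − 15.482·y = -2808.631672
  -195.652·x − 53.184·y = -7384.933026
det = -74.706·-53.184 − -15.482·-195.652 = 944.079640
x = (-2808.631672·-53.184 − -15.482·-7384.933026) / 944.079640 = 37.116290
y = (-74.706·-7384.933026 − -2808.631672·-195.652) / 944.079640 = 2.313791
|P − Q| = √((37.116290 − -43.864)² + (2.313791 − -42.915)²) = 92.754789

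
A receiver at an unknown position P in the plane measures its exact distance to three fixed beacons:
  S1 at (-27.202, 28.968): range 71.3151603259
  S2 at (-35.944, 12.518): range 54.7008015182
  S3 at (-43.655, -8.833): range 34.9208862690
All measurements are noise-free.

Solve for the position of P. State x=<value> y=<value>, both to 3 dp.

x=-33.056 y=-42.107

eq1: (x + 27.202)² + (y − 28.968)² = 71.3151603259²
eq2: (x + 35.944)² + (y − 12.518)² = 54.7008015182²
eq3: (x + 43.655)² + (y + 8.833)² = 34.9208862690²
eq2−eq3, eq2−eq1 (x²,y² cancel):
  -15.422·x − 42.702·y = 2307.818843
  17.484·x + 32.900·y = -1963.252038
det = -15.422·32.900 − -42.702·17.484 = 239.217968
x = (2307.818843·32.900 − -42.702·-1963.252038) / 239.217968 = -33.055830
y = (-15.422·-1963.252038 − 2307.818843·17.484) / 239.217968 = -42.106501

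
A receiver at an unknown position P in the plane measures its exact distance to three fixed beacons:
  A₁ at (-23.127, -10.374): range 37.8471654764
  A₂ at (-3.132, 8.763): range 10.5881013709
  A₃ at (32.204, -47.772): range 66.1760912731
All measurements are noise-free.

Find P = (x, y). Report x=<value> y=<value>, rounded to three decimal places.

eq1: (x + 23.127)² + (y + 10.374)² = 37.8471654764²
eq2: (x + 3.132)² + (y − 8.763)² = 10.5881013709²
eq3: (x − 32.204)² + (y + 47.772)² = 66.1760912731²
eq1−eq3, eq1−eq2 (x²,y² cancel):
  110.662·x − 74.796·y = -270.083527
  39.990·x + 38.274·y = 764.421632
det = 110.662·38.274 − -74.796·39.990 = 7226.569428
x = (-270.083527·38.274 − -74.796·764.421632) / 7226.569428 = 6.481430
y = (110.662·764.421632 − -270.083527·39.990) / 7226.569428 = 13.200325

x=6.481 y=13.200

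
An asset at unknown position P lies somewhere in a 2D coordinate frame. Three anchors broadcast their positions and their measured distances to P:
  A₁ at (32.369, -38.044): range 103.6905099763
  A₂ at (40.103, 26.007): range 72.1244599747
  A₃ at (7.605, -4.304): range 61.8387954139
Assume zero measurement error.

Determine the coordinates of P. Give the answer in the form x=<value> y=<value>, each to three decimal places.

x=-29.412 y=45.232

eq1: (x − 32.369)² + (y + 38.044)² = 103.6905099763²
eq2: (x − 40.103)² + (y − 26.007)² = 72.1244599747²
eq3: (x − 7.605)² + (y + 4.304)² = 61.8387954139²
eq1−eq3, eq1−eq2 (x²,y² cancel):
  -49.528·x + 67.480·y = 4508.947585
  15.468·x + 128.102·y = 5339.300693
det = -49.528·128.102 − 67.480·15.468 = -7388.416496
x = (4508.947585·128.102 − 67.480·5339.300693) / -7388.416496 = -29.412147
y = (-49.528·5339.300693 − 4508.947585·15.468) / -7388.416496 = 45.231517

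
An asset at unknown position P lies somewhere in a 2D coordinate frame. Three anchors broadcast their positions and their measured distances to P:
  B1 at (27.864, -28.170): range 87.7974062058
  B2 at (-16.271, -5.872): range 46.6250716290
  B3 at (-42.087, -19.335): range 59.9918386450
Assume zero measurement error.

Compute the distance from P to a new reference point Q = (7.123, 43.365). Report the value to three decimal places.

35.921

eq1: (x − 27.864)² + (y + 28.170)² = 87.7974062058²
eq2: (x + 16.271)² + (y + 5.872)² = 46.6250716290²
eq3: (x + 42.087)² + (y + 19.335)² = 59.9918386450²
eq1−eq3, eq1−eq2 (x²,y² cancel):
  -139.902·x + 17.670·y = 4684.570230
  -88.270·x + 44.596·y = 4263.761661
det = -139.902·44.596 − 17.670·-88.270 = -4679.338692
x = (4684.570230·44.596 − 17.670·4263.761661) / -4679.338692 = -28.545150
y = (-139.902·4263.761661 − 4684.570230·-88.270) / -4679.338692 = 39.108468
|P − Q| = √((-28.545150 − 7.123)² + (39.108468 − 43.365)²) = 35.921233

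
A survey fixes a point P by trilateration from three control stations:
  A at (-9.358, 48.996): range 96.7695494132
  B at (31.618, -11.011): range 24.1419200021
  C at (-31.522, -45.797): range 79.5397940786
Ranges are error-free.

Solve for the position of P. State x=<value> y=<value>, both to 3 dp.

eq1: (x + 9.358)² + (y − 48.996)² = 96.7695494132²
eq2: (x − 31.618)² + (y + 11.011)² = 24.1419200021²
eq3: (x + 31.522)² + (y + 45.797)² = 79.5397940786²
eq3−eq2, eq3−eq1 (x²,y² cancel):
  126.280·x + 69.572·y = 3773.684893
  44.328·x + 189.586·y = -3640.588365
det = 126.280·189.586 − 69.572·44.328 = 20856.932464
x = (3773.684893·189.586 − 69.572·-3640.588365) / 20856.932464 = 46.445988
y = (126.280·-3640.588365 − 3773.684893·44.328) / 20856.932464 = -30.062590

x=46.446 y=-30.063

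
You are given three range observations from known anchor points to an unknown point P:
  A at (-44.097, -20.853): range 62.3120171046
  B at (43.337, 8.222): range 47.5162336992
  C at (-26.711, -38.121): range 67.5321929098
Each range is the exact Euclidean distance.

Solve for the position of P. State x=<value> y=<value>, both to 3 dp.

x=-1.320 y=24.456

eq1: (x + 44.097)² + (y + 20.853)² = 62.3120171046²
eq2: (x − 43.337)² + (y − 8.222)² = 47.5162336992²
eq3: (x + 26.711)² + (y + 38.121)² = 67.5321929098²
eq2−eq3, eq2−eq1 (x²,y² cancel):
  -140.096·x − 92.686·y = -2081.813305
  -174.868·x − 58.150·y = -1191.298846
det = -140.096·-58.150 − -92.686·-174.868 = -8061.233048
x = (-2081.813305·-58.150 − -92.686·-1191.298846) / -8061.233048 = -1.319987
y = (-140.096·-1191.298846 − -2081.813305·-174.868) / -8061.233048 = 24.456101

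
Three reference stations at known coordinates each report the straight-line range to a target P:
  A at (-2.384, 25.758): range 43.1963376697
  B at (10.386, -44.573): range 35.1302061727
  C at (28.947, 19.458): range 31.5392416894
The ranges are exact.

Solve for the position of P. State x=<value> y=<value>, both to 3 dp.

eq1: (x + 2.384)² + (y − 25.758)² = 43.1963376697²
eq2: (x − 10.386)² + (y + 44.573)² = 35.1302061727²
eq3: (x − 28.947)² + (y − 19.458)² = 31.5392416894²
eq1−eq3, eq1−eq2 (x²,y² cancel):
  62.662·x − 12.600·y = 1418.584375
  25.540·x − 140.662·y = 2057.255507
det = 62.662·-140.662 − -12.600·25.540 = -8492.358244
x = (1418.584375·-140.662 − -12.600·2057.255507) / -8492.358244 = 20.444203
y = (62.662·2057.255507 − 1418.584375·25.540) / -8492.358244 = -10.913470

x=20.444 y=-10.913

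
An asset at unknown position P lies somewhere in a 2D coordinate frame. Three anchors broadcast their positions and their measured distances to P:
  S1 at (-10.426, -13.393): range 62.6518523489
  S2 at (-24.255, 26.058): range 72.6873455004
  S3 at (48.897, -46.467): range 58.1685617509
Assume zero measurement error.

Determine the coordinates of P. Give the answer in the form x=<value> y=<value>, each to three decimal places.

x=46.994 y=11.670

eq1: (x + 10.426)² + (y + 13.393)² = 62.6518523489²
eq2: (x + 24.255)² + (y − 26.058)² = 72.6873455004²
eq3: (x − 48.897)² + (y + 46.467)² = 58.1685617509²
eq2−eq3, eq2−eq1 (x²,y² cancel):
  146.304·x − 145.050·y = 5182.642929
  27.658·x − 78.902·y = 378.945129
det = 146.304·-78.902 − -145.050·27.658 = -7531.885308
x = (5182.642929·-78.902 − -145.050·378.945129) / -7531.885308 = 46.994197
y = (146.304·378.945129 − 5182.642929·27.658) / -7531.885308 = 11.670431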